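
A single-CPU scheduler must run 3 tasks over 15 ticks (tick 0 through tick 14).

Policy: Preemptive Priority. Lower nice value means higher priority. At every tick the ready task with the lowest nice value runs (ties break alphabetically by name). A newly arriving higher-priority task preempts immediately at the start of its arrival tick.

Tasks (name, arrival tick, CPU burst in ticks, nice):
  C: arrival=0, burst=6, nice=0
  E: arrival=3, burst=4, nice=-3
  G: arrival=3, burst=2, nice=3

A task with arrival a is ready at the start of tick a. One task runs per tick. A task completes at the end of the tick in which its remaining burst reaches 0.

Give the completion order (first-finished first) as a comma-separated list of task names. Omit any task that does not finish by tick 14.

completion order = E, C, G

t=0: ready={C} → run C
t=1: ready={C} → run C
t=2: ready={C} → run C
t=3: ready={C,E,G} → run E
t=4: ready={C,E,G} → run E
t=5: ready={C,E,G} → run E
t=6: ready={C,E,G} → run E
t=7: ready={C,G} → run C
t=8: ready={C,G} → run C
t=9: ready={C,G} → run C
t=10: ready={G} → run G
t=11: ready={G} → run G
t=12: (idle)
t=13: (idle)
t=14: (idle)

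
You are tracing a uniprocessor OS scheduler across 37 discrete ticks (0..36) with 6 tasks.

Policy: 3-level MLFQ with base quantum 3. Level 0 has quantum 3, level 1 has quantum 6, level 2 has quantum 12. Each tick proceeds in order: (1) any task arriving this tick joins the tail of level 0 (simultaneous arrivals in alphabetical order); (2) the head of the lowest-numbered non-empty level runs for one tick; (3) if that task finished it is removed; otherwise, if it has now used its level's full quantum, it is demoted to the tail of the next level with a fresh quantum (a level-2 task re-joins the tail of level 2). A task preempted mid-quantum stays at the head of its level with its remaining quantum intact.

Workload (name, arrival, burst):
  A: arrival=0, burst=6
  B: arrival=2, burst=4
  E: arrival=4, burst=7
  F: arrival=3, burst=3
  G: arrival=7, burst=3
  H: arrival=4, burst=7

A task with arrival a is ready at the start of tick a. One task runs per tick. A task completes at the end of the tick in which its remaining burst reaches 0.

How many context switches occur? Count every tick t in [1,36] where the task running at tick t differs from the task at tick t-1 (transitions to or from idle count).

context switches = 10

t=0: L0/L1/L2 = A/-/- → run A
t=1: L0/L1/L2 = A/-/- → run A
t=2: L0/L1/L2 = AB/-/- → run A
t=3: L0/L1/L2 = BF/A/- → run B
t=4: L0/L1/L2 = BFEH/A/- → run B
t=5: L0/L1/L2 = BFEH/A/- → run B
t=6: L0/L1/L2 = FEH/AB/- → run F
t=7: L0/L1/L2 = FEHG/AB/- → run F
t=8: L0/L1/L2 = FEHG/AB/- → run F
t=9: L0/L1/L2 = EHG/AB/- → run E
t=10: L0/L1/L2 = EHG/AB/- → run E
t=11: L0/L1/L2 = EHG/AB/- → run E
t=12: L0/L1/L2 = HG/ABE/- → run H
t=13: L0/L1/L2 = HG/ABE/- → run H
t=14: L0/L1/L2 = HG/ABE/- → run H
t=15: L0/L1/L2 = G/ABEH/- → run G
t=16: L0/L1/L2 = G/ABEH/- → run G
t=17: L0/L1/L2 = G/ABEH/- → run G
t=18: L0/L1/L2 = -/ABEH/- → run A
t=19: L0/L1/L2 = -/ABEH/- → run A
t=20: L0/L1/L2 = -/ABEH/- → run A
t=21: L0/L1/L2 = -/BEH/- → run B
t=22: L0/L1/L2 = -/EH/- → run E
t=23: L0/L1/L2 = -/EH/- → run E
t=24: L0/L1/L2 = -/EH/- → run E
t=25: L0/L1/L2 = -/EH/- → run E
t=26: L0/L1/L2 = -/H/- → run H
t=27: L0/L1/L2 = -/H/- → run H
t=28: L0/L1/L2 = -/H/- → run H
t=29: L0/L1/L2 = -/H/- → run H
t=30: (idle)
t=31: (idle)
t=32: (idle)
t=33: (idle)
t=34: (idle)
t=35: (idle)
t=36: (idle)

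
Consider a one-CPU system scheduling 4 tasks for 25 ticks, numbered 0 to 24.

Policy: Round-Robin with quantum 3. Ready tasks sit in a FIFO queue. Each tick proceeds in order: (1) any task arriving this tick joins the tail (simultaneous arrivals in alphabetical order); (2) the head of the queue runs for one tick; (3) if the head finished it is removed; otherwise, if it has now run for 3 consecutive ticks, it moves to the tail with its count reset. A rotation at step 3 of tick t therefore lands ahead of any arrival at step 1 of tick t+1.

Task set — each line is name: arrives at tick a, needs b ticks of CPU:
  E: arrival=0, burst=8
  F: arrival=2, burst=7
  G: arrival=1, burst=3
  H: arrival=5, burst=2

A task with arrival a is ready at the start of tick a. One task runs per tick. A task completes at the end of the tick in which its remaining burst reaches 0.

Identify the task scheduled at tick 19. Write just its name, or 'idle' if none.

running at tick 19 = F

t=0: queue=[E] q_used=0 → run E
t=1: queue=[E,G] q_used=1 → run E
t=2: queue=[E,G,F] q_used=2 → run E
t=3: queue=[G,F,E] q_used=0 → run G
t=4: queue=[G,F,E] q_used=1 → run G
t=5: queue=[G,F,E,H] q_used=2 → run G
t=6: queue=[F,E,H] q_used=0 → run F
t=7: queue=[F,E,H] q_used=1 → run F
t=8: queue=[F,E,H] q_used=2 → run F
t=9: queue=[E,H,F] q_used=0 → run E
t=10: queue=[E,H,F] q_used=1 → run E
t=11: queue=[E,H,F] q_used=2 → run E
t=12: queue=[H,F,E] q_used=0 → run H
t=13: queue=[H,F,E] q_used=1 → run H
t=14: queue=[F,E] q_used=0 → run F
t=15: queue=[F,E] q_used=1 → run F
t=16: queue=[F,E] q_used=2 → run F
t=17: queue=[E,F] q_used=0 → run E
t=18: queue=[E,F] q_used=1 → run E
t=19: queue=[F] q_used=0 → run F
t=20: (idle)
t=21: (idle)
t=22: (idle)
t=23: (idle)
t=24: (idle)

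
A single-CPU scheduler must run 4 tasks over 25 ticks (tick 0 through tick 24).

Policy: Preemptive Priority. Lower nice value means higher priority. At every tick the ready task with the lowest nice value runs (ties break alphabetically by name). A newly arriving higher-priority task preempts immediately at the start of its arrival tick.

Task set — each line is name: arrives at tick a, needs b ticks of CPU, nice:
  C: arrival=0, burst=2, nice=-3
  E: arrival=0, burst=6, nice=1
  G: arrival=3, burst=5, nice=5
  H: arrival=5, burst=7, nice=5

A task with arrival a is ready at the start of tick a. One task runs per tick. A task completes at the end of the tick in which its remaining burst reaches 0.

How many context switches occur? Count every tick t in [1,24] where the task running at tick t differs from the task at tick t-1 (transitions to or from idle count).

t=0: ready={C,E} → run C
t=1: ready={C,E} → run C
t=2: ready={E} → run E
t=3: ready={E,G} → run E
t=4: ready={E,G} → run E
t=5: ready={E,G,H} → run E
t=6: ready={E,G,H} → run E
t=7: ready={E,G,H} → run E
t=8: ready={G,H} → run G
t=9: ready={G,H} → run G
t=10: ready={G,H} → run G
t=11: ready={G,H} → run G
t=12: ready={G,H} → run G
t=13: ready={H} → run H
t=14: ready={H} → run H
t=15: ready={H} → run H
t=16: ready={H} → run H
t=17: ready={H} → run H
t=18: ready={H} → run H
t=19: ready={H} → run H
t=20: (idle)
t=21: (idle)
t=22: (idle)
t=23: (idle)
t=24: (idle)

context switches = 4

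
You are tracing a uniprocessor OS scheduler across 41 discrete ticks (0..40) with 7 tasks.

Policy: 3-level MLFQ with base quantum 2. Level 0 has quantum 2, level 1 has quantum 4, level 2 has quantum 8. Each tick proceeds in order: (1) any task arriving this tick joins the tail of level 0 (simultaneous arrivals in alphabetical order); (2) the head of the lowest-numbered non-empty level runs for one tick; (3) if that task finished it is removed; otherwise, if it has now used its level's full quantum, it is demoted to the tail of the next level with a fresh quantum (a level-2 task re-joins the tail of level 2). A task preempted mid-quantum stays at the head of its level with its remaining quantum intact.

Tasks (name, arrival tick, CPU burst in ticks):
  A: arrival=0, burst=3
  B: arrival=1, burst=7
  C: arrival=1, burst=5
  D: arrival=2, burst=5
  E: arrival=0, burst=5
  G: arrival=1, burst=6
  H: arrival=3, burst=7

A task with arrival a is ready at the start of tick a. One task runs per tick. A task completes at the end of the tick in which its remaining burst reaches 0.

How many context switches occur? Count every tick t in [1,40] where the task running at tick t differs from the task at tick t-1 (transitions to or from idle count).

context switches = 16

t=0: L0/L1/L2 = AE/-/- → run A
t=1: L0/L1/L2 = AEBCG/-/- → run A
t=2: L0/L1/L2 = EBCGD/A/- → run E
t=3: L0/L1/L2 = EBCGDH/A/- → run E
t=4: L0/L1/L2 = BCGDH/AE/- → run B
t=5: L0/L1/L2 = BCGDH/AE/- → run B
t=6: L0/L1/L2 = CGDH/AEB/- → run C
t=7: L0/L1/L2 = CGDH/AEB/- → run C
t=8: L0/L1/L2 = GDH/AEBC/- → run G
t=9: L0/L1/L2 = GDH/AEBC/- → run G
t=10: L0/L1/L2 = DH/AEBCG/- → run D
t=11: L0/L1/L2 = DH/AEBCG/- → run D
t=12: L0/L1/L2 = H/AEBCGD/- → run H
t=13: L0/L1/L2 = H/AEBCGD/- → run H
t=14: L0/L1/L2 = -/AEBCGDH/- → run A
t=15: L0/L1/L2 = -/EBCGDH/- → run E
t=16: L0/L1/L2 = -/EBCGDH/- → run E
t=17: L0/L1/L2 = -/EBCGDH/- → run E
t=18: L0/L1/L2 = -/BCGDH/- → run B
t=19: L0/L1/L2 = -/BCGDH/- → run B
t=20: L0/L1/L2 = -/BCGDH/- → run B
t=21: L0/L1/L2 = -/BCGDH/- → run B
t=22: L0/L1/L2 = -/CGDH/B → run C
t=23: L0/L1/L2 = -/CGDH/B → run C
t=24: L0/L1/L2 = -/CGDH/B → run C
t=25: L0/L1/L2 = -/GDH/B → run G
t=26: L0/L1/L2 = -/GDH/B → run G
t=27: L0/L1/L2 = -/GDH/B → run G
t=28: L0/L1/L2 = -/GDH/B → run G
t=29: L0/L1/L2 = -/DH/B → run D
t=30: L0/L1/L2 = -/DH/B → run D
t=31: L0/L1/L2 = -/DH/B → run D
t=32: L0/L1/L2 = -/H/B → run H
t=33: L0/L1/L2 = -/H/B → run H
t=34: L0/L1/L2 = -/H/B → run H
t=35: L0/L1/L2 = -/H/B → run H
t=36: L0/L1/L2 = -/-/BH → run B
t=37: L0/L1/L2 = -/-/H → run H
t=38: (idle)
t=39: (idle)
t=40: (idle)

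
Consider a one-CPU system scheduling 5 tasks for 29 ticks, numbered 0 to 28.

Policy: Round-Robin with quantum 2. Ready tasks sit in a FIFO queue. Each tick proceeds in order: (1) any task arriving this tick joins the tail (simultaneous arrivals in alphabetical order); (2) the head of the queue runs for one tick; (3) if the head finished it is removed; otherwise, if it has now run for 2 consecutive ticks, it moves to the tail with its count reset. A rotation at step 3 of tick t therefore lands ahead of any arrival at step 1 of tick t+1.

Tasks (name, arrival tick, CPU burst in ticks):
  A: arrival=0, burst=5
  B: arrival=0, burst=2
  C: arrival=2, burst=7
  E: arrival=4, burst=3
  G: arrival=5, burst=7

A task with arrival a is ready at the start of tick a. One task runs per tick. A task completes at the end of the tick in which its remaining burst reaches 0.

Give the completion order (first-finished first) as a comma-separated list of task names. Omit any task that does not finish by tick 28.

t=0: queue=[A,B] q_used=0 → run A
t=1: queue=[A,B] q_used=1 → run A
t=2: queue=[B,A,C] q_used=0 → run B
t=3: queue=[B,A,C] q_used=1 → run B
t=4: queue=[A,C,E] q_used=0 → run A
t=5: queue=[A,C,E,G] q_used=1 → run A
t=6: queue=[C,E,G,A] q_used=0 → run C
t=7: queue=[C,E,G,A] q_used=1 → run C
t=8: queue=[E,G,A,C] q_used=0 → run E
t=9: queue=[E,G,A,C] q_used=1 → run E
t=10: queue=[G,A,C,E] q_used=0 → run G
t=11: queue=[G,A,C,E] q_used=1 → run G
t=12: queue=[A,C,E,G] q_used=0 → run A
t=13: queue=[C,E,G] q_used=0 → run C
t=14: queue=[C,E,G] q_used=1 → run C
t=15: queue=[E,G,C] q_used=0 → run E
t=16: queue=[G,C] q_used=0 → run G
t=17: queue=[G,C] q_used=1 → run G
t=18: queue=[C,G] q_used=0 → run C
t=19: queue=[C,G] q_used=1 → run C
t=20: queue=[G,C] q_used=0 → run G
t=21: queue=[G,C] q_used=1 → run G
t=22: queue=[C,G] q_used=0 → run C
t=23: queue=[G] q_used=0 → run G
t=24: (idle)
t=25: (idle)
t=26: (idle)
t=27: (idle)
t=28: (idle)

completion order = B, A, E, C, G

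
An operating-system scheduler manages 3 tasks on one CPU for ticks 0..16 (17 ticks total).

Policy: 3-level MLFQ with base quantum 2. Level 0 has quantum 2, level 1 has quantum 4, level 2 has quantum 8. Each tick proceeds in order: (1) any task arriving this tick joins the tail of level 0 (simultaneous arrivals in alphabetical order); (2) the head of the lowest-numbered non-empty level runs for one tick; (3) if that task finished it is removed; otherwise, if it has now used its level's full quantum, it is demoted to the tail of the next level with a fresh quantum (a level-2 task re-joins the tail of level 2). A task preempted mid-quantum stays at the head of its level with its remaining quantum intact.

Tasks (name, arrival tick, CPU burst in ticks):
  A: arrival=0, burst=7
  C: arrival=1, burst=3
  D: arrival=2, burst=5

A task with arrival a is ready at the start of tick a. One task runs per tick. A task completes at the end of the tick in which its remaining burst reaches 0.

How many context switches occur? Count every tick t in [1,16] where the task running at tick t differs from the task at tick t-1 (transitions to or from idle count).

t=0: L0/L1/L2 = A/-/- → run A
t=1: L0/L1/L2 = AC/-/- → run A
t=2: L0/L1/L2 = CD/A/- → run C
t=3: L0/L1/L2 = CD/A/- → run C
t=4: L0/L1/L2 = D/AC/- → run D
t=5: L0/L1/L2 = D/AC/- → run D
t=6: L0/L1/L2 = -/ACD/- → run A
t=7: L0/L1/L2 = -/ACD/- → run A
t=8: L0/L1/L2 = -/ACD/- → run A
t=9: L0/L1/L2 = -/ACD/- → run A
t=10: L0/L1/L2 = -/CD/A → run C
t=11: L0/L1/L2 = -/D/A → run D
t=12: L0/L1/L2 = -/D/A → run D
t=13: L0/L1/L2 = -/D/A → run D
t=14: L0/L1/L2 = -/-/A → run A
t=15: (idle)
t=16: (idle)

context switches = 7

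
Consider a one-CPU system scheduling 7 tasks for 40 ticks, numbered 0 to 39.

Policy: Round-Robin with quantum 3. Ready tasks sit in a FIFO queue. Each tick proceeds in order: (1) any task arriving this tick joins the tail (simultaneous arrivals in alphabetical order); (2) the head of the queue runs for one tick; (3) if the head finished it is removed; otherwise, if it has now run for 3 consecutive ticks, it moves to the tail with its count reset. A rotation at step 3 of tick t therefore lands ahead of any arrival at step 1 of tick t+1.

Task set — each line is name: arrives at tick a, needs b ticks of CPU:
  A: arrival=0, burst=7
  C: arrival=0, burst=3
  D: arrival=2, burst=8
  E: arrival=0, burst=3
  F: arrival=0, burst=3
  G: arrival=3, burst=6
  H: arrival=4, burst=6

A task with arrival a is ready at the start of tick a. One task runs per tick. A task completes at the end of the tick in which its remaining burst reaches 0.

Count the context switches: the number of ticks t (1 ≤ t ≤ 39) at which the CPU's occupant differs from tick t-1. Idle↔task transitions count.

context switches = 13

t=0: queue=[A,C,E,F] q_used=0 → run A
t=1: queue=[A,C,E,F] q_used=1 → run A
t=2: queue=[A,C,E,F,D] q_used=2 → run A
t=3: queue=[C,E,F,D,A,G] q_used=0 → run C
t=4: queue=[C,E,F,D,A,G,H] q_used=1 → run C
t=5: queue=[C,E,F,D,A,G,H] q_used=2 → run C
t=6: queue=[E,F,D,A,G,H] q_used=0 → run E
t=7: queue=[E,F,D,A,G,H] q_used=1 → run E
t=8: queue=[E,F,D,A,G,H] q_used=2 → run E
t=9: queue=[F,D,A,G,H] q_used=0 → run F
t=10: queue=[F,D,A,G,H] q_used=1 → run F
t=11: queue=[F,D,A,G,H] q_used=2 → run F
t=12: queue=[D,A,G,H] q_used=0 → run D
t=13: queue=[D,A,G,H] q_used=1 → run D
t=14: queue=[D,A,G,H] q_used=2 → run D
t=15: queue=[A,G,H,D] q_used=0 → run A
t=16: queue=[A,G,H,D] q_used=1 → run A
t=17: queue=[A,G,H,D] q_used=2 → run A
t=18: queue=[G,H,D,A] q_used=0 → run G
t=19: queue=[G,H,D,A] q_used=1 → run G
t=20: queue=[G,H,D,A] q_used=2 → run G
t=21: queue=[H,D,A,G] q_used=0 → run H
t=22: queue=[H,D,A,G] q_used=1 → run H
t=23: queue=[H,D,A,G] q_used=2 → run H
t=24: queue=[D,A,G,H] q_used=0 → run D
t=25: queue=[D,A,G,H] q_used=1 → run D
t=26: queue=[D,A,G,H] q_used=2 → run D
t=27: queue=[A,G,H,D] q_used=0 → run A
t=28: queue=[G,H,D] q_used=0 → run G
t=29: queue=[G,H,D] q_used=1 → run G
t=30: queue=[G,H,D] q_used=2 → run G
t=31: queue=[H,D] q_used=0 → run H
t=32: queue=[H,D] q_used=1 → run H
t=33: queue=[H,D] q_used=2 → run H
t=34: queue=[D] q_used=0 → run D
t=35: queue=[D] q_used=1 → run D
t=36: (idle)
t=37: (idle)
t=38: (idle)
t=39: (idle)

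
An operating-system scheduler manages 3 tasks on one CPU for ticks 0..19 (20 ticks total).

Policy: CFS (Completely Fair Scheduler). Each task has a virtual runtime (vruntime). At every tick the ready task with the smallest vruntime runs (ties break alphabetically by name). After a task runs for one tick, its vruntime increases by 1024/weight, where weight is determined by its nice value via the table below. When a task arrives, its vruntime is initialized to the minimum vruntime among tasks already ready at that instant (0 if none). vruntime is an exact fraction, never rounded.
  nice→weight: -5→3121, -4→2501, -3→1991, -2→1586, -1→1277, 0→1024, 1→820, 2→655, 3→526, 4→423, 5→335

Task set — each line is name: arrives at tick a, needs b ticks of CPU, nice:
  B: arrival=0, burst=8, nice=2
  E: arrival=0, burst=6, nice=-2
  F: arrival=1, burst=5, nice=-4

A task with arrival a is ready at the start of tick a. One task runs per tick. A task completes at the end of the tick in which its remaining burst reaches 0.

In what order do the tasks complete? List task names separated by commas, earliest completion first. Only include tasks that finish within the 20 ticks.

completion order = F, E, B

t=0: vr[B=0 E=0] → run B
t=1: vr[B=1024/655 E=0 F=0] → run E
t=2: vr[B=1024/655 E=512/793 F=0] → run F
t=3: vr[B=1024/655 E=512/793 F=1024/2501] → run F
t=4: vr[B=1024/655 E=512/793 F=2048/2501] → run E
t=5: vr[B=1024/655 E=1024/793 F=2048/2501] → run F
t=6: vr[B=1024/655 E=1024/793 F=3072/2501] → run F
t=7: vr[B=1024/655 E=1024/793 F=4096/2501] → run E
t=8: vr[B=1024/655 E=1536/793 F=4096/2501] → run B
t=9: vr[B=2048/655 E=1536/793 F=4096/2501] → run F
t=10: vr[B=2048/655 E=1536/793] → run E
t=11: vr[B=2048/655 E=2048/793] → run E
t=12: vr[B=2048/655 E=2560/793] → run B
t=13: vr[B=3072/655 E=2560/793] → run E
t=14: vr[B=3072/655] → run B
t=15: vr[B=4096/655] → run B
t=16: vr[B=1024/131] → run B
t=17: vr[B=6144/655] → run B
t=18: vr[B=7168/655] → run B
t=19: (idle)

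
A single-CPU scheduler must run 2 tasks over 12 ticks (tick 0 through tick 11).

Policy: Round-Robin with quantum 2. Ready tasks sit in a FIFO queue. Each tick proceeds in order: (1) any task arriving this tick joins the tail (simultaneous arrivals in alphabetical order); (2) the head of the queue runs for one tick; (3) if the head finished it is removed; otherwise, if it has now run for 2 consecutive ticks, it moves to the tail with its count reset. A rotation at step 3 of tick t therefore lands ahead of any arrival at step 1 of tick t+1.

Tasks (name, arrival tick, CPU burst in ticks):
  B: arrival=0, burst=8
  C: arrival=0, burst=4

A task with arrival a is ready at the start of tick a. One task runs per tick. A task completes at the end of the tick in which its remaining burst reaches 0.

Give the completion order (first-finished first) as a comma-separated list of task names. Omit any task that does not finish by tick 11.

completion order = C, B

t=0: queue=[B,C] q_used=0 → run B
t=1: queue=[B,C] q_used=1 → run B
t=2: queue=[C,B] q_used=0 → run C
t=3: queue=[C,B] q_used=1 → run C
t=4: queue=[B,C] q_used=0 → run B
t=5: queue=[B,C] q_used=1 → run B
t=6: queue=[C,B] q_used=0 → run C
t=7: queue=[C,B] q_used=1 → run C
t=8: queue=[B] q_used=0 → run B
t=9: queue=[B] q_used=1 → run B
t=10: queue=[B] q_used=0 → run B
t=11: queue=[B] q_used=1 → run B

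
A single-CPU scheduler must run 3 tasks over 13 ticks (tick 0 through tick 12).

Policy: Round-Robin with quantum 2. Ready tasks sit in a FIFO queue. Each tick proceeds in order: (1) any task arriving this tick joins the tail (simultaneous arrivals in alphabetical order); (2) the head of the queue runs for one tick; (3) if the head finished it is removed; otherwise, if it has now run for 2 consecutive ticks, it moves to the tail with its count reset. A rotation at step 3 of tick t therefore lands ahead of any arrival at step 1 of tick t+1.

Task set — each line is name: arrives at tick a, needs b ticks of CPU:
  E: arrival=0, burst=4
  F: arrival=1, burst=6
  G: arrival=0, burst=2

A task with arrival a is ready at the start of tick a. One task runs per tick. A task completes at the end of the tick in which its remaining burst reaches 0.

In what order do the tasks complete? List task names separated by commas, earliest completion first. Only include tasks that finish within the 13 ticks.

t=0: queue=[E,G] q_used=0 → run E
t=1: queue=[E,G,F] q_used=1 → run E
t=2: queue=[G,F,E] q_used=0 → run G
t=3: queue=[G,F,E] q_used=1 → run G
t=4: queue=[F,E] q_used=0 → run F
t=5: queue=[F,E] q_used=1 → run F
t=6: queue=[E,F] q_used=0 → run E
t=7: queue=[E,F] q_used=1 → run E
t=8: queue=[F] q_used=0 → run F
t=9: queue=[F] q_used=1 → run F
t=10: queue=[F] q_used=0 → run F
t=11: queue=[F] q_used=1 → run F
t=12: (idle)

completion order = G, E, F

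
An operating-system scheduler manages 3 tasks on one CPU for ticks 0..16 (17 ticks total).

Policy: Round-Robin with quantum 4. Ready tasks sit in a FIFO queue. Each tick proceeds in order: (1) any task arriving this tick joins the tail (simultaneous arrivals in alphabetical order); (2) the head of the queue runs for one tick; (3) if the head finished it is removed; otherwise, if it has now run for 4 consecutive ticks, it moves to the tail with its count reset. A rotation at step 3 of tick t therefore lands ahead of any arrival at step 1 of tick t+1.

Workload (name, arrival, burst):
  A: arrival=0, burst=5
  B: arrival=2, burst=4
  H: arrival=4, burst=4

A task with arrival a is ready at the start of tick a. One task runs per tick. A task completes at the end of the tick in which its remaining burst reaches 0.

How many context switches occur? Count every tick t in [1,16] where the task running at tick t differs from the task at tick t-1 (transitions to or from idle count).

context switches = 4

t=0: queue=[A] q_used=0 → run A
t=1: queue=[A] q_used=1 → run A
t=2: queue=[A,B] q_used=2 → run A
t=3: queue=[A,B] q_used=3 → run A
t=4: queue=[B,A,H] q_used=0 → run B
t=5: queue=[B,A,H] q_used=1 → run B
t=6: queue=[B,A,H] q_used=2 → run B
t=7: queue=[B,A,H] q_used=3 → run B
t=8: queue=[A,H] q_used=0 → run A
t=9: queue=[H] q_used=0 → run H
t=10: queue=[H] q_used=1 → run H
t=11: queue=[H] q_used=2 → run H
t=12: queue=[H] q_used=3 → run H
t=13: (idle)
t=14: (idle)
t=15: (idle)
t=16: (idle)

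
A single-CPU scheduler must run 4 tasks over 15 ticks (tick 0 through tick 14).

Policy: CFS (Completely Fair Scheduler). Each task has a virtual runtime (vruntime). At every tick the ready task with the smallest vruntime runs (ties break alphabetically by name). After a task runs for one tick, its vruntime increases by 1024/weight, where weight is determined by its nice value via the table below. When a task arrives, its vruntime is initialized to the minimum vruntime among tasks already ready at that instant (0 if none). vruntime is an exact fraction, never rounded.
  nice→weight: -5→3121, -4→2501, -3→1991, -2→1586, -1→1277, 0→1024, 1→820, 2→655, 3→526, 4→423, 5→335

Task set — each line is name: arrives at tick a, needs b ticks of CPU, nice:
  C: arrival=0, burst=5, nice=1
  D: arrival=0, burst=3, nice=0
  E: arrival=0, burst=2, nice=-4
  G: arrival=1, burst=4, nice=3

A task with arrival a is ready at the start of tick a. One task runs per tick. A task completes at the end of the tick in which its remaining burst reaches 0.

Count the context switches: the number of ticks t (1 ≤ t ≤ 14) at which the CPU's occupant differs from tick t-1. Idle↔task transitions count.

t=0: vr[C=0 D=0 E=0] → run C
t=1: vr[C=256/205 D=0 E=0 G=0] → run D
t=2: vr[C=256/205 D=1 E=0 G=0] → run E
t=3: vr[C=256/205 D=1 E=1024/2501 G=0] → run G
t=4: vr[C=256/205 D=1 E=1024/2501 G=512/263] → run E
t=5: vr[C=256/205 D=1 G=512/263] → run D
t=6: vr[C=256/205 D=2 G=512/263] → run C
t=7: vr[C=512/205 D=2 G=512/263] → run G
t=8: vr[C=512/205 D=2 G=1024/263] → run D
t=9: vr[C=512/205 G=1024/263] → run C
t=10: vr[C=768/205 G=1024/263] → run C
t=11: vr[C=1024/205 G=1024/263] → run G
t=12: vr[C=1024/205 G=1536/263] → run C
t=13: vr[G=1536/263] → run G
t=14: (idle)

context switches = 13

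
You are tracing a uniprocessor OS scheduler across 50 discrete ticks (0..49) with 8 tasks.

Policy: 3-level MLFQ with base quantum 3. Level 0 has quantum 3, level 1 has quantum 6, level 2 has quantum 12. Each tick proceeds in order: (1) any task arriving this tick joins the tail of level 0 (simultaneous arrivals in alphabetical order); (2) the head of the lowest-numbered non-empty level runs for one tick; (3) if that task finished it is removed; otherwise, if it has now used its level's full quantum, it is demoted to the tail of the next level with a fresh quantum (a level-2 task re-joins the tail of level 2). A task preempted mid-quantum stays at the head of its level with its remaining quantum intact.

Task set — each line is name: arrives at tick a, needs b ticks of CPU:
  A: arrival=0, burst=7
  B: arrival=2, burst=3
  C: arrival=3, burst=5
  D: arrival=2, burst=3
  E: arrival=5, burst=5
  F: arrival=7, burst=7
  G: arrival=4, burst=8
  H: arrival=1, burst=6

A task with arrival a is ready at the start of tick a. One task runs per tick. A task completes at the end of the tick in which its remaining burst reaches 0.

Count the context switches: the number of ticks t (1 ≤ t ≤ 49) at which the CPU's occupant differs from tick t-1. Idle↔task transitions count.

t=0: L0/L1/L2 = A/-/- → run A
t=1: L0/L1/L2 = AH/-/- → run A
t=2: L0/L1/L2 = AHBD/-/- → run A
t=3: L0/L1/L2 = HBDC/A/- → run H
t=4: L0/L1/L2 = HBDCG/A/- → run H
t=5: L0/L1/L2 = HBDCGE/A/- → run H
t=6: L0/L1/L2 = BDCGE/AH/- → run B
t=7: L0/L1/L2 = BDCGEF/AH/- → run B
t=8: L0/L1/L2 = BDCGEF/AH/- → run B
t=9: L0/L1/L2 = DCGEF/AH/- → run D
t=10: L0/L1/L2 = DCGEF/AH/- → run D
t=11: L0/L1/L2 = DCGEF/AH/- → run D
t=12: L0/L1/L2 = CGEF/AH/- → run C
t=13: L0/L1/L2 = CGEF/AH/- → run C
t=14: L0/L1/L2 = CGEF/AH/- → run C
t=15: L0/L1/L2 = GEF/AHC/- → run G
t=16: L0/L1/L2 = GEF/AHC/- → run G
t=17: L0/L1/L2 = GEF/AHC/- → run G
t=18: L0/L1/L2 = EF/AHCG/- → run E
t=19: L0/L1/L2 = EF/AHCG/- → run E
t=20: L0/L1/L2 = EF/AHCG/- → run E
t=21: L0/L1/L2 = F/AHCGE/- → run F
t=22: L0/L1/L2 = F/AHCGE/- → run F
t=23: L0/L1/L2 = F/AHCGE/- → run F
t=24: L0/L1/L2 = -/AHCGEF/- → run A
t=25: L0/L1/L2 = -/AHCGEF/- → run A
t=26: L0/L1/L2 = -/AHCGEF/- → run A
t=27: L0/L1/L2 = -/AHCGEF/- → run A
t=28: L0/L1/L2 = -/HCGEF/- → run H
t=29: L0/L1/L2 = -/HCGEF/- → run H
t=30: L0/L1/L2 = -/HCGEF/- → run H
t=31: L0/L1/L2 = -/CGEF/- → run C
t=32: L0/L1/L2 = -/CGEF/- → run C
t=33: L0/L1/L2 = -/GEF/- → run G
t=34: L0/L1/L2 = -/GEF/- → run G
t=35: L0/L1/L2 = -/GEF/- → run G
t=36: L0/L1/L2 = -/GEF/- → run G
t=37: L0/L1/L2 = -/GEF/- → run G
t=38: L0/L1/L2 = -/EF/- → run E
t=39: L0/L1/L2 = -/EF/- → run E
t=40: L0/L1/L2 = -/F/- → run F
t=41: L0/L1/L2 = -/F/- → run F
t=42: L0/L1/L2 = -/F/- → run F
t=43: L0/L1/L2 = -/F/- → run F
t=44: (idle)
t=45: (idle)
t=46: (idle)
t=47: (idle)
t=48: (idle)
t=49: (idle)

context switches = 14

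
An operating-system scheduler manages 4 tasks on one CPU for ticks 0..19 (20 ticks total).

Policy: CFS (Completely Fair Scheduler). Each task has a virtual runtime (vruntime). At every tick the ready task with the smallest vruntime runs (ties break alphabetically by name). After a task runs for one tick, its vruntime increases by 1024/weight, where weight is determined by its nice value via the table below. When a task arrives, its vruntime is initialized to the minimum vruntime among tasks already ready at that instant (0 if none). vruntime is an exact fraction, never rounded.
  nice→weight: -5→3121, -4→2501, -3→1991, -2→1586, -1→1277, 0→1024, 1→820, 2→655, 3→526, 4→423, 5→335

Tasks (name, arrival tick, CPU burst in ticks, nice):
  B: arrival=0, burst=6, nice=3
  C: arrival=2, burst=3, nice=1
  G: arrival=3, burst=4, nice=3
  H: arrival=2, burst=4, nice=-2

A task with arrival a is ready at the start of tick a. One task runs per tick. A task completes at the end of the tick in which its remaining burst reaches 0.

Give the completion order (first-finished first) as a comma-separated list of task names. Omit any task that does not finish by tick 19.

t=0: vr[B=0] → run B
t=1: vr[B=512/263] → run B
t=2: vr[B=1024/263 C=1024/263 H=1024/263] → run B
t=3: vr[B=1536/263 C=1024/263 G=1024/263 H=1024/263] → run C
t=4: vr[B=1536/263 C=277248/53915 G=1024/263 H=1024/263] → run G
t=5: vr[B=1536/263 C=277248/53915 G=1536/263 H=1024/263] → run H
t=6: vr[B=1536/263 C=277248/53915 G=1536/263 H=946688/208559] → run H
t=7: vr[B=1536/263 C=277248/53915 G=1536/263 H=1081344/208559] → run C
t=8: vr[B=1536/263 C=344576/53915 G=1536/263 H=1081344/208559] → run H
t=9: vr[B=1536/263 C=344576/53915 G=1536/263 H=1216000/208559] → run H
t=10: vr[B=1536/263 C=344576/53915 G=1536/263] → run B
t=11: vr[B=2048/263 C=344576/53915 G=1536/263] → run G
t=12: vr[B=2048/263 C=344576/53915 G=2048/263] → run C
t=13: vr[B=2048/263 G=2048/263] → run B
t=14: vr[B=2560/263 G=2048/263] → run G
t=15: vr[B=2560/263 G=2560/263] → run B
t=16: vr[G=2560/263] → run G
t=17: (idle)
t=18: (idle)
t=19: (idle)

completion order = H, C, B, G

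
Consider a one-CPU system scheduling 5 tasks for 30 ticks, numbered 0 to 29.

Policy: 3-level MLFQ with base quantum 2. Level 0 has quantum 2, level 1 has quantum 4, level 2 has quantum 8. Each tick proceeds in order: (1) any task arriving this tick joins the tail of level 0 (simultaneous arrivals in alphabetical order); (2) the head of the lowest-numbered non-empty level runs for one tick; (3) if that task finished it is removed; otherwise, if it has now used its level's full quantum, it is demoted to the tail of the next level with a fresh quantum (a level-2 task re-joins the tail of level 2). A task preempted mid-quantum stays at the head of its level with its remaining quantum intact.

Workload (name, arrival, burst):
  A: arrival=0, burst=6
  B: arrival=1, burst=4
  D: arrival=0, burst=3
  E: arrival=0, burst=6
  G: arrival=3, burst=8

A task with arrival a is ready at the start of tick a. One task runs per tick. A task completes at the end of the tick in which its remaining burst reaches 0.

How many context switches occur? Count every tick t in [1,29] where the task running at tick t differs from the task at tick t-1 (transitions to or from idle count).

context switches = 10

t=0: L0/L1/L2 = ADE/-/- → run A
t=1: L0/L1/L2 = ADEB/-/- → run A
t=2: L0/L1/L2 = DEB/A/- → run D
t=3: L0/L1/L2 = DEBG/A/- → run D
t=4: L0/L1/L2 = EBG/AD/- → run E
t=5: L0/L1/L2 = EBG/AD/- → run E
t=6: L0/L1/L2 = BG/ADE/- → run B
t=7: L0/L1/L2 = BG/ADE/- → run B
t=8: L0/L1/L2 = G/ADEB/- → run G
t=9: L0/L1/L2 = G/ADEB/- → run G
t=10: L0/L1/L2 = -/ADEBG/- → run A
t=11: L0/L1/L2 = -/ADEBG/- → run A
t=12: L0/L1/L2 = -/ADEBG/- → run A
t=13: L0/L1/L2 = -/ADEBG/- → run A
t=14: L0/L1/L2 = -/DEBG/- → run D
t=15: L0/L1/L2 = -/EBG/- → run E
t=16: L0/L1/L2 = -/EBG/- → run E
t=17: L0/L1/L2 = -/EBG/- → run E
t=18: L0/L1/L2 = -/EBG/- → run E
t=19: L0/L1/L2 = -/BG/- → run B
t=20: L0/L1/L2 = -/BG/- → run B
t=21: L0/L1/L2 = -/G/- → run G
t=22: L0/L1/L2 = -/G/- → run G
t=23: L0/L1/L2 = -/G/- → run G
t=24: L0/L1/L2 = -/G/- → run G
t=25: L0/L1/L2 = -/-/G → run G
t=26: L0/L1/L2 = -/-/G → run G
t=27: (idle)
t=28: (idle)
t=29: (idle)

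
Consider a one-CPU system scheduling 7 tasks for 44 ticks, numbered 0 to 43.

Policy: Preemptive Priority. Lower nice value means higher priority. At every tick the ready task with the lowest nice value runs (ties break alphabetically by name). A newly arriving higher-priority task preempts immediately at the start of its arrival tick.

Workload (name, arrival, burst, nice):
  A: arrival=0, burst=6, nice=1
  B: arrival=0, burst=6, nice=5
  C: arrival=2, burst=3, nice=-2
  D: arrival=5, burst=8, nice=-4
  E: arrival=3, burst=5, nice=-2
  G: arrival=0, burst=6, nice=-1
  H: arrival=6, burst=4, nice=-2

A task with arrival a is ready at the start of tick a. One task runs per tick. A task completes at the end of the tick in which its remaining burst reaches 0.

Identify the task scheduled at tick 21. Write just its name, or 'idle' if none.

t=0: ready={A,B,G} → run G
t=1: ready={A,B,G} → run G
t=2: ready={A,B,C,G} → run C
t=3: ready={A,B,C,E,G} → run C
t=4: ready={A,B,C,E,G} → run C
t=5: ready={A,B,D,E,G} → run D
t=6: ready={A,B,D,E,G,H} → run D
t=7: ready={A,B,D,E,G,H} → run D
t=8: ready={A,B,D,E,G,H} → run D
t=9: ready={A,B,D,E,G,H} → run D
t=10: ready={A,B,D,E,G,H} → run D
t=11: ready={A,B,D,E,G,H} → run D
t=12: ready={A,B,D,E,G,H} → run D
t=13: ready={A,B,E,G,H} → run E
t=14: ready={A,B,E,G,H} → run E
t=15: ready={A,B,E,G,H} → run E
t=16: ready={A,B,E,G,H} → run E
t=17: ready={A,B,E,G,H} → run E
t=18: ready={A,B,G,H} → run H
t=19: ready={A,B,G,H} → run H
t=20: ready={A,B,G,H} → run H
t=21: ready={A,B,G,H} → run H
t=22: ready={A,B,G} → run G
t=23: ready={A,B,G} → run G
t=24: ready={A,B,G} → run G
t=25: ready={A,B,G} → run G
t=26: ready={A,B} → run A
t=27: ready={A,B} → run A
t=28: ready={A,B} → run A
t=29: ready={A,B} → run A
t=30: ready={A,B} → run A
t=31: ready={A,B} → run A
t=32: ready={B} → run B
t=33: ready={B} → run B
t=34: ready={B} → run B
t=35: ready={B} → run B
t=36: ready={B} → run B
t=37: ready={B} → run B
t=38: (idle)
t=39: (idle)
t=40: (idle)
t=41: (idle)
t=42: (idle)
t=43: (idle)

running at tick 21 = H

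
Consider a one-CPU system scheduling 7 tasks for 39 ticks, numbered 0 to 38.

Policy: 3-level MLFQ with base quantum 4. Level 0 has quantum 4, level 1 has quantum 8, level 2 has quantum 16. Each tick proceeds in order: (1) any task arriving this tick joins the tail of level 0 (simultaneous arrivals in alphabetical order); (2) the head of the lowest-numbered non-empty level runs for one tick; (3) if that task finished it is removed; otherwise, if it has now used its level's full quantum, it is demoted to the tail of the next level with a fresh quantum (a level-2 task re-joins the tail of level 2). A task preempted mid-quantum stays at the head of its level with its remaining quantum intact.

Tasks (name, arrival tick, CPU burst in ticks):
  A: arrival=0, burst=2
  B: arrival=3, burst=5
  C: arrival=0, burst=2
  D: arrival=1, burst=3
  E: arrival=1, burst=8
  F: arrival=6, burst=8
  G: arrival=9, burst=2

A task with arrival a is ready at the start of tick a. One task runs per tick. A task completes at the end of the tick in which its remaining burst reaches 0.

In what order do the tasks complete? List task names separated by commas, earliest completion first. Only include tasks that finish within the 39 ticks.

completion order = A, C, D, G, E, B, F

t=0: L0/L1/L2 = AC/-/- → run A
t=1: L0/L1/L2 = ACDE/-/- → run A
t=2: L0/L1/L2 = CDE/-/- → run C
t=3: L0/L1/L2 = CDEB/-/- → run C
t=4: L0/L1/L2 = DEB/-/- → run D
t=5: L0/L1/L2 = DEB/-/- → run D
t=6: L0/L1/L2 = DEBF/-/- → run D
t=7: L0/L1/L2 = EBF/-/- → run E
t=8: L0/L1/L2 = EBF/-/- → run E
t=9: L0/L1/L2 = EBFG/-/- → run E
t=10: L0/L1/L2 = EBFG/-/- → run E
t=11: L0/L1/L2 = BFG/E/- → run B
t=12: L0/L1/L2 = BFG/E/- → run B
t=13: L0/L1/L2 = BFG/E/- → run B
t=14: L0/L1/L2 = BFG/E/- → run B
t=15: L0/L1/L2 = FG/EB/- → run F
t=16: L0/L1/L2 = FG/EB/- → run F
t=17: L0/L1/L2 = FG/EB/- → run F
t=18: L0/L1/L2 = FG/EB/- → run F
t=19: L0/L1/L2 = G/EBF/- → run G
t=20: L0/L1/L2 = G/EBF/- → run G
t=21: L0/L1/L2 = -/EBF/- → run E
t=22: L0/L1/L2 = -/EBF/- → run E
t=23: L0/L1/L2 = -/EBF/- → run E
t=24: L0/L1/L2 = -/EBF/- → run E
t=25: L0/L1/L2 = -/BF/- → run B
t=26: L0/L1/L2 = -/F/- → run F
t=27: L0/L1/L2 = -/F/- → run F
t=28: L0/L1/L2 = -/F/- → run F
t=29: L0/L1/L2 = -/F/- → run F
t=30: (idle)
t=31: (idle)
t=32: (idle)
t=33: (idle)
t=34: (idle)
t=35: (idle)
t=36: (idle)
t=37: (idle)
t=38: (idle)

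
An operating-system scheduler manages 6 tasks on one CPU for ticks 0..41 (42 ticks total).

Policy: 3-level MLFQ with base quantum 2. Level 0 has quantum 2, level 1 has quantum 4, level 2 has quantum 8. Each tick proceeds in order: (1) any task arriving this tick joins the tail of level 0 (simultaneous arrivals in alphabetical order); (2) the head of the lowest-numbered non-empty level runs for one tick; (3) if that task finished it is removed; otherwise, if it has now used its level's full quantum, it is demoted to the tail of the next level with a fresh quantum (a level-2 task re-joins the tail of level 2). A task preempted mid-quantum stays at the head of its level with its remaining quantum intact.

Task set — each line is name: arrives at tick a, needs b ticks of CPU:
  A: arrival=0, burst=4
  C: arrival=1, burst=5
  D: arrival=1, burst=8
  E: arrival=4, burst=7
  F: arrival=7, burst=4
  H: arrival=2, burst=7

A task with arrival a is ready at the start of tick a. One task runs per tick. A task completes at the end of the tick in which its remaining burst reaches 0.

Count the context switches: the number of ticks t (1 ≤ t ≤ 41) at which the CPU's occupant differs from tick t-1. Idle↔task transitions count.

context switches = 15

t=0: L0/L1/L2 = A/-/- → run A
t=1: L0/L1/L2 = ACD/-/- → run A
t=2: L0/L1/L2 = CDH/A/- → run C
t=3: L0/L1/L2 = CDH/A/- → run C
t=4: L0/L1/L2 = DHE/AC/- → run D
t=5: L0/L1/L2 = DHE/AC/- → run D
t=6: L0/L1/L2 = HE/ACD/- → run H
t=7: L0/L1/L2 = HEF/ACD/- → run H
t=8: L0/L1/L2 = EF/ACDH/- → run E
t=9: L0/L1/L2 = EF/ACDH/- → run E
t=10: L0/L1/L2 = F/ACDHE/- → run F
t=11: L0/L1/L2 = F/ACDHE/- → run F
t=12: L0/L1/L2 = -/ACDHEF/- → run A
t=13: L0/L1/L2 = -/ACDHEF/- → run A
t=14: L0/L1/L2 = -/CDHEF/- → run C
t=15: L0/L1/L2 = -/CDHEF/- → run C
t=16: L0/L1/L2 = -/CDHEF/- → run C
t=17: L0/L1/L2 = -/DHEF/- → run D
t=18: L0/L1/L2 = -/DHEF/- → run D
t=19: L0/L1/L2 = -/DHEF/- → run D
t=20: L0/L1/L2 = -/DHEF/- → run D
t=21: L0/L1/L2 = -/HEF/D → run H
t=22: L0/L1/L2 = -/HEF/D → run H
t=23: L0/L1/L2 = -/HEF/D → run H
t=24: L0/L1/L2 = -/HEF/D → run H
t=25: L0/L1/L2 = -/EF/DH → run E
t=26: L0/L1/L2 = -/EF/DH → run E
t=27: L0/L1/L2 = -/EF/DH → run E
t=28: L0/L1/L2 = -/EF/DH → run E
t=29: L0/L1/L2 = -/F/DHE → run F
t=30: L0/L1/L2 = -/F/DHE → run F
t=31: L0/L1/L2 = -/-/DHE → run D
t=32: L0/L1/L2 = -/-/DHE → run D
t=33: L0/L1/L2 = -/-/HE → run H
t=34: L0/L1/L2 = -/-/E → run E
t=35: (idle)
t=36: (idle)
t=37: (idle)
t=38: (idle)
t=39: (idle)
t=40: (idle)
t=41: (idle)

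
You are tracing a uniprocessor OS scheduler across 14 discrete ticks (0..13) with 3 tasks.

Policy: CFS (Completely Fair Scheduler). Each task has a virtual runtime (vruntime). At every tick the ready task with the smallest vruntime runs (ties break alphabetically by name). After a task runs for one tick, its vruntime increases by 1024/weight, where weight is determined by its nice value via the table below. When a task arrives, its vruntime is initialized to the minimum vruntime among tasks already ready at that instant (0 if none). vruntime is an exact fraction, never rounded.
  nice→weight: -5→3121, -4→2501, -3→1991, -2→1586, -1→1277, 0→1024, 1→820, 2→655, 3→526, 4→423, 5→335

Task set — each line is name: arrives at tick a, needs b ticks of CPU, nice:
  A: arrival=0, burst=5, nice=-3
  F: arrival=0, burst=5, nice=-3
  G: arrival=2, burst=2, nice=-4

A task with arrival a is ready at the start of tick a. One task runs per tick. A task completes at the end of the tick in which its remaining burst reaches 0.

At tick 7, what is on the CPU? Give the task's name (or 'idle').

t=0: vr[A=0 F=0] → run A
t=1: vr[A=1024/1991 F=0] → run F
t=2: vr[A=1024/1991 F=1024/1991 G=1024/1991] → run A
t=3: vr[A=2048/1991 F=1024/1991 G=1024/1991] → run F
t=4: vr[A=2048/1991 F=2048/1991 G=1024/1991] → run G
t=5: vr[A=2048/1991 F=2048/1991 G=4599808/4979491] → run G
t=6: vr[A=2048/1991 F=2048/1991] → run A
t=7: vr[A=3072/1991 F=2048/1991] → run F
t=8: vr[A=3072/1991 F=3072/1991] → run A
t=9: vr[A=4096/1991 F=3072/1991] → run F
t=10: vr[A=4096/1991 F=4096/1991] → run A
t=11: vr[F=4096/1991] → run F
t=12: (idle)
t=13: (idle)

running at tick 7 = F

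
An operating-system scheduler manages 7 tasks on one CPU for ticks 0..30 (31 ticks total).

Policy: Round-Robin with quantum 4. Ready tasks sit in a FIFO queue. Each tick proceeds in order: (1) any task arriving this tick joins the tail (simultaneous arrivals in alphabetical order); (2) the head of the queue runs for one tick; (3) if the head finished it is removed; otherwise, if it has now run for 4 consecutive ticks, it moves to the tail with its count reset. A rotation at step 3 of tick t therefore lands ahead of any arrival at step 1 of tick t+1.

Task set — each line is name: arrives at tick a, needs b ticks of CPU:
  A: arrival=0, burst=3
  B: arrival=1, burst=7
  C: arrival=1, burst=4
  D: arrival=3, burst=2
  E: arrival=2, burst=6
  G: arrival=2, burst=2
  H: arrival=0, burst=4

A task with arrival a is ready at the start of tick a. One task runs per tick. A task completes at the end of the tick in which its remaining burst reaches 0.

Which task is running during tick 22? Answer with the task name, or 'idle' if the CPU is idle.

t=0: queue=[A,H] q_used=0 → run A
t=1: queue=[A,H,B,C] q_used=1 → run A
t=2: queue=[A,H,B,C,E,G] q_used=2 → run A
t=3: queue=[H,B,C,E,G,D] q_used=0 → run H
t=4: queue=[H,B,C,E,G,D] q_used=1 → run H
t=5: queue=[H,B,C,E,G,D] q_used=2 → run H
t=6: queue=[H,B,C,E,G,D] q_used=3 → run H
t=7: queue=[B,C,E,G,D] q_used=0 → run B
t=8: queue=[B,C,E,G,D] q_used=1 → run B
t=9: queue=[B,C,E,G,D] q_used=2 → run B
t=10: queue=[B,C,E,G,D] q_used=3 → run B
t=11: queue=[C,E,G,D,B] q_used=0 → run C
t=12: queue=[C,E,G,D,B] q_used=1 → run C
t=13: queue=[C,E,G,D,B] q_used=2 → run C
t=14: queue=[C,E,G,D,B] q_used=3 → run C
t=15: queue=[E,G,D,B] q_used=0 → run E
t=16: queue=[E,G,D,B] q_used=1 → run E
t=17: queue=[E,G,D,B] q_used=2 → run E
t=18: queue=[E,G,D,B] q_used=3 → run E
t=19: queue=[G,D,B,E] q_used=0 → run G
t=20: queue=[G,D,B,E] q_used=1 → run G
t=21: queue=[D,B,E] q_used=0 → run D
t=22: queue=[D,B,E] q_used=1 → run D
t=23: queue=[B,E] q_used=0 → run B
t=24: queue=[B,E] q_used=1 → run B
t=25: queue=[B,E] q_used=2 → run B
t=26: queue=[E] q_used=0 → run E
t=27: queue=[E] q_used=1 → run E
t=28: (idle)
t=29: (idle)
t=30: (idle)

running at tick 22 = D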